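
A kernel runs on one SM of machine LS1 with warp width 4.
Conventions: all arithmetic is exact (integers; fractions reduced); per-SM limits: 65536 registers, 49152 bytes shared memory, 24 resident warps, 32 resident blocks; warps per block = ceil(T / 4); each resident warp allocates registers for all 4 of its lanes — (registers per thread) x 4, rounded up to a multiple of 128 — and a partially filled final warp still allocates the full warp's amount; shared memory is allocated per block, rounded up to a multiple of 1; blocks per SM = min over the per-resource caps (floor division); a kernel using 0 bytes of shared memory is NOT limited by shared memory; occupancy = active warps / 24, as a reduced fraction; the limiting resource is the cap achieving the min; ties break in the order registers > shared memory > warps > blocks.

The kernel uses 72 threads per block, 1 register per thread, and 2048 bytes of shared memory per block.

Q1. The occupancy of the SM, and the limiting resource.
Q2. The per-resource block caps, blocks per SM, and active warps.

Answer: occupancy 3/4, limited by warps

registers: 28 blocks
shared memory: 24 blocks
warps: 1 block
blocks: 32 blocks

Answer: 1 block, 18 active warps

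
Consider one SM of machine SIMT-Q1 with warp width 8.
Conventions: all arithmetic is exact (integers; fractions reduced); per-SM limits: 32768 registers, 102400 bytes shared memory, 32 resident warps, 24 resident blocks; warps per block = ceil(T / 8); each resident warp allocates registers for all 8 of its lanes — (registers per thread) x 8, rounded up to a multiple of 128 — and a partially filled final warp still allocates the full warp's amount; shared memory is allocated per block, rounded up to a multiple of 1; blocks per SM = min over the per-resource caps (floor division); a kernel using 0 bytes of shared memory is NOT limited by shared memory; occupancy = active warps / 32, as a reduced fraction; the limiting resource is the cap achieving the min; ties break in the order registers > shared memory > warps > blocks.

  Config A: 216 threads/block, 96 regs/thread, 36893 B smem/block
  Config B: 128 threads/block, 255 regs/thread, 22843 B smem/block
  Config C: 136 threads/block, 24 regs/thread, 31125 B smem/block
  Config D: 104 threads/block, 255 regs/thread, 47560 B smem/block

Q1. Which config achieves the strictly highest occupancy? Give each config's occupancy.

occupancies: A 27/32, B 1/2, C 17/32, D 13/32

Answer: A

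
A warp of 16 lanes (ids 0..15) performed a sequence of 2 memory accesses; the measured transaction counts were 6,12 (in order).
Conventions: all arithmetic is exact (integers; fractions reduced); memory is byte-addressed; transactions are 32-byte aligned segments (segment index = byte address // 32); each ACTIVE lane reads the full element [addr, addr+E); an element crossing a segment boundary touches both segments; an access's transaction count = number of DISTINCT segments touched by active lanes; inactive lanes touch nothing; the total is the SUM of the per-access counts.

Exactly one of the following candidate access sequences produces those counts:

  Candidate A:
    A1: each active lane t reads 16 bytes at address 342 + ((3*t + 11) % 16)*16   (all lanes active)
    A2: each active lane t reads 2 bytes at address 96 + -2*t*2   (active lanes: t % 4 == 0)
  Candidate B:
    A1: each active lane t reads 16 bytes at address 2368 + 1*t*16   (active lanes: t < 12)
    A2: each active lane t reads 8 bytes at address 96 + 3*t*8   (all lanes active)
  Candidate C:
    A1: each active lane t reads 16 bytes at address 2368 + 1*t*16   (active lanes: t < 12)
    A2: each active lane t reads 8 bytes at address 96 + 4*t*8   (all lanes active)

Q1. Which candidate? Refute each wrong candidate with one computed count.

A: A1 gives 9 transactions, not 6
C: A2 gives 16 transactions, not 12
B: all counts match (6,12)

Answer: B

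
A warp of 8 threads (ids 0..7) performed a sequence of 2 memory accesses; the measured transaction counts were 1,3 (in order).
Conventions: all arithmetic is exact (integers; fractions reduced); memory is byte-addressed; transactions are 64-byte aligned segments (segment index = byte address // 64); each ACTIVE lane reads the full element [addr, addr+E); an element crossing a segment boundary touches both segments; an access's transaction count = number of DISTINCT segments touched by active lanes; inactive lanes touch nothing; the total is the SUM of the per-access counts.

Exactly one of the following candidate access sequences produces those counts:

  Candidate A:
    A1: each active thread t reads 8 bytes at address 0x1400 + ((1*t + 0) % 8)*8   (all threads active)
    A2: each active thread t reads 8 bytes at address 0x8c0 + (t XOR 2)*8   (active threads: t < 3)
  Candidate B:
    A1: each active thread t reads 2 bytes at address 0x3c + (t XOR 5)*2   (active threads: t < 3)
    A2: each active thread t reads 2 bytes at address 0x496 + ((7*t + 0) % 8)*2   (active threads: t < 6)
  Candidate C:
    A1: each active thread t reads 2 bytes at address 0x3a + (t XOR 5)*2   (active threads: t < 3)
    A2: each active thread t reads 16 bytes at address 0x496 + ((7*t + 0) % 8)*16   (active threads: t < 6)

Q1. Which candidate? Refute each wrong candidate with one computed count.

A: A2 gives 1 transaction, not 3
B: A2 gives 1 transaction, not 3
C: all counts match (1,3)

Answer: C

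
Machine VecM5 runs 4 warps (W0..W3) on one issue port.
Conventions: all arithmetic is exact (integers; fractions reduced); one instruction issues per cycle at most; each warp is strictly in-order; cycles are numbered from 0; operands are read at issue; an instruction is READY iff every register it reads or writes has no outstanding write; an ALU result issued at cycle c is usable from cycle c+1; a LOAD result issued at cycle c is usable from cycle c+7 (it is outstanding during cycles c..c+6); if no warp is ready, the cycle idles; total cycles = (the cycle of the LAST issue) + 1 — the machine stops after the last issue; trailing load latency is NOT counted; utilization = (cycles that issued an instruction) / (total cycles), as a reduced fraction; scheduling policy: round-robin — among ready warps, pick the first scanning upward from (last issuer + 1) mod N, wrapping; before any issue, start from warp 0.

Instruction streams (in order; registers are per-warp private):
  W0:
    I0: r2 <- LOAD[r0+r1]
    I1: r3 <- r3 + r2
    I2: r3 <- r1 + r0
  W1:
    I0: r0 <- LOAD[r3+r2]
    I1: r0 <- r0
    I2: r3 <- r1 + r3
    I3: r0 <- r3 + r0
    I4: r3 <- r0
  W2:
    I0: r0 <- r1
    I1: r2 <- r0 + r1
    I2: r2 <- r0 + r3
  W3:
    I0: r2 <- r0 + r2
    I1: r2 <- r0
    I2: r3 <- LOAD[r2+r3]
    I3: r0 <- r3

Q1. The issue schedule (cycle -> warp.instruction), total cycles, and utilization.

cycle 0: W0.I0
cycle 1: W1.I0
cycle 2: W2.I0
cycle 3: W3.I0
cycle 4: W2.I1
cycle 5: W3.I1
cycle 6: W2.I2
cycle 7: W3.I2
cycle 8: W0.I1
cycle 9: W1.I1
cycle 10: W0.I2
cycle 11: W1.I2
cycle 12: W1.I3
cycle 13: W1.I4
cycle 14: W3.I3

Answer: 15 cycles, utilization 1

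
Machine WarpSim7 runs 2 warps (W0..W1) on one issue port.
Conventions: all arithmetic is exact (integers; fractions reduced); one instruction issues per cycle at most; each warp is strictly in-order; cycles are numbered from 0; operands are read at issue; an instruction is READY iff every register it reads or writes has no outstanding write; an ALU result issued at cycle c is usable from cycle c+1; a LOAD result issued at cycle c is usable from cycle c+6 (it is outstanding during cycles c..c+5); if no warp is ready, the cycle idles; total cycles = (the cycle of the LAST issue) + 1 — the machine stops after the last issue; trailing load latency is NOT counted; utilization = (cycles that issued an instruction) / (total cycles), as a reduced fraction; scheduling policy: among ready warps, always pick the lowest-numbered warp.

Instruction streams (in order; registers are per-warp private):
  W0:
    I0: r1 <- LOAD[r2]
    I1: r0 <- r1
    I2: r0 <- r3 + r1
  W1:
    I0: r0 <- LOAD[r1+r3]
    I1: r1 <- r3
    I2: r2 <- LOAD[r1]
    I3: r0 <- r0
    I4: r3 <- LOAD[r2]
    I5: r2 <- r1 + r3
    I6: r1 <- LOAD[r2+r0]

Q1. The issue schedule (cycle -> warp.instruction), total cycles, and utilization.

cycle 0: W0.I0
cycle 1: W1.I0
cycle 2: W1.I1
cycle 3: W1.I2
cycle 4: idle
cycle 5: idle
cycle 6: W0.I1
cycle 7: W0.I2
cycle 8: W1.I3
cycle 9: W1.I4
cycle 10: idle
cycle 11: idle
cycle 12: idle
cycle 13: idle
cycle 14: idle
cycle 15: W1.I5
cycle 16: W1.I6

Answer: 17 cycles, utilization 10/17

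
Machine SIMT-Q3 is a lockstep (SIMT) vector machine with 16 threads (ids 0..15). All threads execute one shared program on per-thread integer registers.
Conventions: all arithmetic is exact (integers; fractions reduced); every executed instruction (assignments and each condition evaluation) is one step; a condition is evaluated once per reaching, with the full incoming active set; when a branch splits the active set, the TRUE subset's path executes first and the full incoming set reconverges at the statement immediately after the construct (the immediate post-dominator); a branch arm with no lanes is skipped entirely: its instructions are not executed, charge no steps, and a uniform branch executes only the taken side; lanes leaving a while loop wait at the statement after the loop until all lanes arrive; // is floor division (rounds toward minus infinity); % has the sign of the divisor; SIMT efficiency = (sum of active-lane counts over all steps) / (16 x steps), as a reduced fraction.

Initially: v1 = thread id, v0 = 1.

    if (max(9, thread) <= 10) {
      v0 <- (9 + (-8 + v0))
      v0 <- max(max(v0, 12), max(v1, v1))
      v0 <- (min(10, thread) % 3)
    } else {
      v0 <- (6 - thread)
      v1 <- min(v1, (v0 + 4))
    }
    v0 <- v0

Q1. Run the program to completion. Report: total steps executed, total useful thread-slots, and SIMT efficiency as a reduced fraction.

Answer: 7 steps, 75 useful, 75/112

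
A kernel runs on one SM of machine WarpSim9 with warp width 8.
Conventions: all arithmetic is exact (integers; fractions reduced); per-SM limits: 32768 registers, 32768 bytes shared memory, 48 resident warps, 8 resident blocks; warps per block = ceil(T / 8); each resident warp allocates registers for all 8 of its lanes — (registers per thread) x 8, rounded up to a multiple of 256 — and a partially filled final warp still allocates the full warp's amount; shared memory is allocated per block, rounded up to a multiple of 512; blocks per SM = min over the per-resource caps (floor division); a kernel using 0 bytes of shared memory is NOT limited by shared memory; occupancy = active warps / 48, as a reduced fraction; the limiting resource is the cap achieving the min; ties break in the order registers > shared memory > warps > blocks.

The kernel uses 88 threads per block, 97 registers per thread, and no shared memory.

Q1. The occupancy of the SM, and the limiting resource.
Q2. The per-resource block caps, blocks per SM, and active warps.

Answer: occupancy 11/24, limited by registers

registers: 2 blocks
shared memory: no limit (kernel uses none)
warps: 4 blocks
blocks: 8 blocks

Answer: 2 blocks, 22 active warps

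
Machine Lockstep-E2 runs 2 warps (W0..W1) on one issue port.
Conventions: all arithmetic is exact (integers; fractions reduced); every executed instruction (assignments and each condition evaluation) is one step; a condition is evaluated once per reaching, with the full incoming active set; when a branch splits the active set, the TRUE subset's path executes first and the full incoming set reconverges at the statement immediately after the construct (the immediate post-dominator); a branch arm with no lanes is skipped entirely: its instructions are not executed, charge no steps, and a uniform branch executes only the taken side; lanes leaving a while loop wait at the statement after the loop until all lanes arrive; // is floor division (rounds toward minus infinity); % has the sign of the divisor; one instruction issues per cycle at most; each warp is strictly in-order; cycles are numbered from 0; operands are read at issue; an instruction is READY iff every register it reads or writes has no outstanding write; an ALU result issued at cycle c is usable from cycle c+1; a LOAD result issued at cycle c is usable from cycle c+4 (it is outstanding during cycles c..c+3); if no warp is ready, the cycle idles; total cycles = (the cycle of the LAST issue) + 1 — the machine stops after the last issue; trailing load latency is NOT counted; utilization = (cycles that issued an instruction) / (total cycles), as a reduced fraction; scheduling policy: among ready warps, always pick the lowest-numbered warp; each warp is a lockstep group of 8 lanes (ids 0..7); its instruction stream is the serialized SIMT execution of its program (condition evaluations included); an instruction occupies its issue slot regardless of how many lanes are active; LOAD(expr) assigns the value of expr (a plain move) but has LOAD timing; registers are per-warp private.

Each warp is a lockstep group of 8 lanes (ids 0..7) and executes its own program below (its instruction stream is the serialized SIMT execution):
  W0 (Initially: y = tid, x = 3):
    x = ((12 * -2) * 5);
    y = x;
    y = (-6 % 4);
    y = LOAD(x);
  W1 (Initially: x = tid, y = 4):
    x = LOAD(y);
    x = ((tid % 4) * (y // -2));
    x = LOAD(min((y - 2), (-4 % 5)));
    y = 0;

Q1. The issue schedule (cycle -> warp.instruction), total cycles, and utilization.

cycle 0: W0.I0
cycle 1: W0.I1
cycle 2: W0.I2
cycle 3: W0.I3
cycle 4: W1.I0
cycle 5: idle
cycle 6: idle
cycle 7: idle
cycle 8: W1.I1
cycle 9: W1.I2
cycle 10: W1.I3

Answer: 11 cycles, utilization 8/11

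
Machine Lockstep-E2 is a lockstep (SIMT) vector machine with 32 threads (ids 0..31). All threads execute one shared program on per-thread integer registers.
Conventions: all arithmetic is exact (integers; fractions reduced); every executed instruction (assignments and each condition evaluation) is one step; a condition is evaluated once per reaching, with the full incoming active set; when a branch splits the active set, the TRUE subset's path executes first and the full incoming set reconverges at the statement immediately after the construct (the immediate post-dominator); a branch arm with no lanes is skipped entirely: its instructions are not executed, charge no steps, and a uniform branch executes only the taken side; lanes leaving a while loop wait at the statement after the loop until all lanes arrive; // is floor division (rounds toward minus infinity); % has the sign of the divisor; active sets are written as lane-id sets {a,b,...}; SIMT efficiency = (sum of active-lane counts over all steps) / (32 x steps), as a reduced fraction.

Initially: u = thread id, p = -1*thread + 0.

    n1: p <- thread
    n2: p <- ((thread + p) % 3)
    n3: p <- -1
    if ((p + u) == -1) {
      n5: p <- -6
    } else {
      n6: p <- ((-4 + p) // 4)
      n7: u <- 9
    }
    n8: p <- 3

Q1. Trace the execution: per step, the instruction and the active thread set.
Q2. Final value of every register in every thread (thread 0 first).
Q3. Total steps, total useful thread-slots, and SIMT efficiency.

step 0: p <- thread                  {0,1,2,3,4,5,6,7,8,9,10,11,12,13,14,15,16,17,18,19,20,21,22,23,24,25,26,27,28,29,30,31}
step 1: p <- ((thread + p) % 3)      {0,1,2,3,4,5,6,7,8,9,10,11,12,13,14,15,16,17,18,19,20,21,22,23,24,25,26,27,28,29,30,31}
step 2: p <- -1                      {0,1,2,3,4,5,6,7,8,9,10,11,12,13,14,15,16,17,18,19,20,21,22,23,24,25,26,27,28,29,30,31}
step 3: eval ((p + u) == -1)         {0,1,2,3,4,5,6,7,8,9,10,11,12,13,14,15,16,17,18,19,20,21,22,23,24,25,26,27,28,29,30,31}
step 4: p <- -6                      {0}
step 5: p <- ((-4 + p) // 4)         {1,2,3,4,5,6,7,8,9,10,11,12,13,14,15,16,17,18,19,20,21,22,23,24,25,26,27,28,29,30,31}
step 6: u <- 9                       {1,2,3,4,5,6,7,8,9,10,11,12,13,14,15,16,17,18,19,20,21,22,23,24,25,26,27,28,29,30,31}
step 7: p <- 3                       {0,1,2,3,4,5,6,7,8,9,10,11,12,13,14,15,16,17,18,19,20,21,22,23,24,25,26,27,28,29,30,31}

Answer: 8 steps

u: 0,9,9,9,9,9,9,9,9,9,9,9,9,9,9,9,9,9,9,9,9,9,9,9,9,9,9,9,9,9,9,9
p: 3,3,3,3,3,3,3,3,3,3,3,3,3,3,3,3,3,3,3,3,3,3,3,3,3,3,3,3,3,3,3,3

steps = 8; useful = 223; efficiency = 223/256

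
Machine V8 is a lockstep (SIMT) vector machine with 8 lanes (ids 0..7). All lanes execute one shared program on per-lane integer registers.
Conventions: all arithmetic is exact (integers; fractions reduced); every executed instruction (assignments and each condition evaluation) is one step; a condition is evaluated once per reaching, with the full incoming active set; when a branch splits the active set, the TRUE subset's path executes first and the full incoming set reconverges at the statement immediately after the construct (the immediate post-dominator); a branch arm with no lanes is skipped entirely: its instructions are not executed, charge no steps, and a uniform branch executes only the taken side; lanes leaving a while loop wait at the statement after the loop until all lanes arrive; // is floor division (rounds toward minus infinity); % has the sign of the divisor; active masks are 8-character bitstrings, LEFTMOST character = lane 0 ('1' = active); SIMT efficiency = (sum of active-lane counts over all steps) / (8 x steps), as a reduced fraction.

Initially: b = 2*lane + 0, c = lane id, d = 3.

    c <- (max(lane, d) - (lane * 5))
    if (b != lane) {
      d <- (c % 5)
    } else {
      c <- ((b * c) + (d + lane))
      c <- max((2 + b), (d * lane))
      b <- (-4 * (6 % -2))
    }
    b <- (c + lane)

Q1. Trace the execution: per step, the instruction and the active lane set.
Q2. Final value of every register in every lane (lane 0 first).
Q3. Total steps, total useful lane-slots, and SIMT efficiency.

step 0: c <- (max(lane, d) - (lane * 5)) 11111111
step 1: eval (b != lane)             11111111
step 2: d <- (c % 5)                 01111111
step 3: c <- ((b * c) + (d + lane))  10000000
step 4: c <- max((2 + b), (d * lane)) 10000000
step 5: b <- (-4 * (6 % -2))         10000000
step 6: b <- (c + lane)              11111111

Answer: 7 steps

b: 2,-1,-5,-9,-12,-15,-18,-21
c: 2,-2,-7,-12,-16,-20,-24,-28
d: 3,3,3,3,4,0,1,2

steps = 7; useful = 34; efficiency = 34/56 = 17/28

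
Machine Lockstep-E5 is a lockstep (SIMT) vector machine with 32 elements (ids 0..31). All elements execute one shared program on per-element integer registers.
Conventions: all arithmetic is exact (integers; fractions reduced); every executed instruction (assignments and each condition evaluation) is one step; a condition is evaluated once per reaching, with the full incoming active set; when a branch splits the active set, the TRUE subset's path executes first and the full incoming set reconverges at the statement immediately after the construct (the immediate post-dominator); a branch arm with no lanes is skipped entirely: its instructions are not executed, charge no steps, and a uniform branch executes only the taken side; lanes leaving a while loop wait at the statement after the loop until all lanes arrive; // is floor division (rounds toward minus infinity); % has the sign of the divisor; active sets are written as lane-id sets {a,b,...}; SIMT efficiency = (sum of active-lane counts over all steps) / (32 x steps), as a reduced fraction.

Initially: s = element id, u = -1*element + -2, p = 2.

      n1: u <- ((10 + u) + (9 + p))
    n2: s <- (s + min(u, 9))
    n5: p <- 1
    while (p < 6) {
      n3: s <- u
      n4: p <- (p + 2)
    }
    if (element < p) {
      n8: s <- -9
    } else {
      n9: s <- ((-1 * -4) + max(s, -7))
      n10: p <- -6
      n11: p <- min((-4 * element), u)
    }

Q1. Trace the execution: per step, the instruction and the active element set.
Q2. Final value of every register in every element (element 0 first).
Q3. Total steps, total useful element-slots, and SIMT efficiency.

step 0: u <- ((10 + u) + (9 + p))    {0,1,2,3,4,5,6,7,8,9,10,11,12,13,14,15,16,17,18,19,20,21,22,23,24,25,26,27,28,29,30,31}
step 1: s <- (s + min(u, 9))         {0,1,2,3,4,5,6,7,8,9,10,11,12,13,14,15,16,17,18,19,20,21,22,23,24,25,26,27,28,29,30,31}
step 2: p <- 1                       {0,1,2,3,4,5,6,7,8,9,10,11,12,13,14,15,16,17,18,19,20,21,22,23,24,25,26,27,28,29,30,31}
step 3: eval (p < 6)                 {0,1,2,3,4,5,6,7,8,9,10,11,12,13,14,15,16,17,18,19,20,21,22,23,24,25,26,27,28,29,30,31}
step 4: s <- u                       {0,1,2,3,4,5,6,7,8,9,10,11,12,13,14,15,16,17,18,19,20,21,22,23,24,25,26,27,28,29,30,31}
step 5: p <- (p + 2)                 {0,1,2,3,4,5,6,7,8,9,10,11,12,13,14,15,16,17,18,19,20,21,22,23,24,25,26,27,28,29,30,31}
step 6: eval (p < 6)                 {0,1,2,3,4,5,6,7,8,9,10,11,12,13,14,15,16,17,18,19,20,21,22,23,24,25,26,27,28,29,30,31}
step 7: s <- u                       {0,1,2,3,4,5,6,7,8,9,10,11,12,13,14,15,16,17,18,19,20,21,22,23,24,25,26,27,28,29,30,31}
step 8: p <- (p + 2)                 {0,1,2,3,4,5,6,7,8,9,10,11,12,13,14,15,16,17,18,19,20,21,22,23,24,25,26,27,28,29,30,31}
step 9: eval (p < 6)                 {0,1,2,3,4,5,6,7,8,9,10,11,12,13,14,15,16,17,18,19,20,21,22,23,24,25,26,27,28,29,30,31}
step 10: s <- u                       {0,1,2,3,4,5,6,7,8,9,10,11,12,13,14,15,16,17,18,19,20,21,22,23,24,25,26,27,28,29,30,31}
step 11: p <- (p + 2)                 {0,1,2,3,4,5,6,7,8,9,10,11,12,13,14,15,16,17,18,19,20,21,22,23,24,25,26,27,28,29,30,31}
step 12: eval (p < 6)                 {0,1,2,3,4,5,6,7,8,9,10,11,12,13,14,15,16,17,18,19,20,21,22,23,24,25,26,27,28,29,30,31}
step 13: eval (element < p)           {0,1,2,3,4,5,6,7,8,9,10,11,12,13,14,15,16,17,18,19,20,21,22,23,24,25,26,27,28,29,30,31}
step 14: s <- -9                      {0,1,2,3,4,5,6}
step 15: s <- ((-1 * -4) + max(s, -7)) {7,8,9,10,11,12,13,14,15,16,17,18,19,20,21,22,23,24,25,26,27,28,29,30,31}
step 16: p <- -6                      {7,8,9,10,11,12,13,14,15,16,17,18,19,20,21,22,23,24,25,26,27,28,29,30,31}
step 17: p <- min((-4 * element), u)  {7,8,9,10,11,12,13,14,15,16,17,18,19,20,21,22,23,24,25,26,27,28,29,30,31}

Answer: 18 steps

s: -9,-9,-9,-9,-9,-9,-9,16,15,14,13,12,11,10,9,8,7,6,5,4,3,2,1,0,-1,-2,-3,-3,-3,-3,-3,-3
u: 19,18,17,16,15,14,13,12,11,10,9,8,7,6,5,4,3,2,1,0,-1,-2,-3,-4,-5,-6,-7,-8,-9,-10,-11,-12
p: 7,7,7,7,7,7,7,-28,-32,-36,-40,-44,-48,-52,-56,-60,-64,-68,-72,-76,-80,-84,-88,-92,-96,-100,-104,-108,-112,-116,-120,-124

steps = 18; useful = 530; efficiency = 530/576 = 265/288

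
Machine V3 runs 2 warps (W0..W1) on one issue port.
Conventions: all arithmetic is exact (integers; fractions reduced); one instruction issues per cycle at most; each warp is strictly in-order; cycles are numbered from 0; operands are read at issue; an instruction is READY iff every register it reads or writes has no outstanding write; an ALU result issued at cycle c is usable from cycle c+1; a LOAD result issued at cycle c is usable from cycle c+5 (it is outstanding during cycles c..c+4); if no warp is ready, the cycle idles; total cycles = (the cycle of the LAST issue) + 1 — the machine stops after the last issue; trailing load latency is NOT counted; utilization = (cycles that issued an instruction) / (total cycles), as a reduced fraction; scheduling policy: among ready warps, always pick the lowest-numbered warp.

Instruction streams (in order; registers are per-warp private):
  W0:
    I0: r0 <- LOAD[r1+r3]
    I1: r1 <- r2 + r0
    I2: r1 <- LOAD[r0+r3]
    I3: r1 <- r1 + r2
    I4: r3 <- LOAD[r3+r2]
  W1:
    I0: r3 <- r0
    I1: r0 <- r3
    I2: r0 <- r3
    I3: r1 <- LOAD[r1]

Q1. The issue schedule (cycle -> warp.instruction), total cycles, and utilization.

cycle 0: W0.I0
cycle 1: W1.I0
cycle 2: W1.I1
cycle 3: W1.I2
cycle 4: W1.I3
cycle 5: W0.I1
cycle 6: W0.I2
cycle 7: idle
cycle 8: idle
cycle 9: idle
cycle 10: idle
cycle 11: W0.I3
cycle 12: W0.I4

Answer: 13 cycles, utilization 9/13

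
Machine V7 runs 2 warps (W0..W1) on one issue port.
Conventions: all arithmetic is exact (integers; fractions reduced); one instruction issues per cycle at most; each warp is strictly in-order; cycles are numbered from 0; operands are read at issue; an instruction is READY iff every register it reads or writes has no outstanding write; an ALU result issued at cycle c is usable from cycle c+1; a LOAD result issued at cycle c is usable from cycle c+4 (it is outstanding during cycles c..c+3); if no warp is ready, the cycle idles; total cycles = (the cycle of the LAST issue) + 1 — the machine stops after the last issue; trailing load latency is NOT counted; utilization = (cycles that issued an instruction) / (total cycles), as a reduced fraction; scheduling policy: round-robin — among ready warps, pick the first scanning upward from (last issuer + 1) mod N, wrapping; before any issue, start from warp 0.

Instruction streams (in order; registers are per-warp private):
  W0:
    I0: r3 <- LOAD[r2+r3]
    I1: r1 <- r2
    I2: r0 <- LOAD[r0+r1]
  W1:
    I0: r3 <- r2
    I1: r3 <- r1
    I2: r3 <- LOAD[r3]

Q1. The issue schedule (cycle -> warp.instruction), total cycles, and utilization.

cycle 0: W0.I0
cycle 1: W1.I0
cycle 2: W0.I1
cycle 3: W1.I1
cycle 4: W0.I2
cycle 5: W1.I2

Answer: 6 cycles, utilization 1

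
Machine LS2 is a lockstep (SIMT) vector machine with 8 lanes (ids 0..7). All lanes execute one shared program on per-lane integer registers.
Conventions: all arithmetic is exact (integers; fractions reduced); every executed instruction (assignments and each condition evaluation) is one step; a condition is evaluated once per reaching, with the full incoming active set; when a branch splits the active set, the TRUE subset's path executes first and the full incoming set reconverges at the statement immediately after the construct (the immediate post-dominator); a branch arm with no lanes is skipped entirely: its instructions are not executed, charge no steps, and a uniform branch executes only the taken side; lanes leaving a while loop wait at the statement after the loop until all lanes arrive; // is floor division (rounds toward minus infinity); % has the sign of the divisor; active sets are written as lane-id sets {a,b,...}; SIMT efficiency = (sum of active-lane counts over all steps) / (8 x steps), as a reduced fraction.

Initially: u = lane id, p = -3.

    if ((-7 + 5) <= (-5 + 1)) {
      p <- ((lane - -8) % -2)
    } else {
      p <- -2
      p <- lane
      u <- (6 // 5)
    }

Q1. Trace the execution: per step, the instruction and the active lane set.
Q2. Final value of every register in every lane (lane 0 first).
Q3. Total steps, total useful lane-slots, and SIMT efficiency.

step 0: eval ((-7 + 5) <= (-5 + 1))  {0,1,2,3,4,5,6,7}
step 1: p <- -2                      {0,1,2,3,4,5,6,7}
step 2: p <- lane                    {0,1,2,3,4,5,6,7}
step 3: u <- (6 // 5)                {0,1,2,3,4,5,6,7}

Answer: 4 steps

u: 1,1,1,1,1,1,1,1
p: 0,1,2,3,4,5,6,7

steps = 4; useful = 32; efficiency = 32/32 = 1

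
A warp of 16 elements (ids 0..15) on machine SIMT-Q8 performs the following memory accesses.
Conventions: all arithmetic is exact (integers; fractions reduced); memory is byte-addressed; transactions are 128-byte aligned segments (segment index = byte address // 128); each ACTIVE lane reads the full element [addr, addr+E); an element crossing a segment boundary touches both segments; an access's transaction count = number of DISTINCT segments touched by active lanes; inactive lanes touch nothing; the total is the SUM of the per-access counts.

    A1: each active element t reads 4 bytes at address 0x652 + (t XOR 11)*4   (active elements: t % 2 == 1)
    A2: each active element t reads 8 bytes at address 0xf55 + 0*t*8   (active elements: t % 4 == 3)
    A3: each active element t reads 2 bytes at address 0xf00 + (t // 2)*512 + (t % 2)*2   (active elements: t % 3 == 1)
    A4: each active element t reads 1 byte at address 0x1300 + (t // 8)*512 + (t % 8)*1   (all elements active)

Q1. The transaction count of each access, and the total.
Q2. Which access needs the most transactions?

A1: 2 transactions
A2: 1 transaction
A3: 5 transactions
A4: 2 transactions

Answer: 2,1,5,2; total 10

Answer: A3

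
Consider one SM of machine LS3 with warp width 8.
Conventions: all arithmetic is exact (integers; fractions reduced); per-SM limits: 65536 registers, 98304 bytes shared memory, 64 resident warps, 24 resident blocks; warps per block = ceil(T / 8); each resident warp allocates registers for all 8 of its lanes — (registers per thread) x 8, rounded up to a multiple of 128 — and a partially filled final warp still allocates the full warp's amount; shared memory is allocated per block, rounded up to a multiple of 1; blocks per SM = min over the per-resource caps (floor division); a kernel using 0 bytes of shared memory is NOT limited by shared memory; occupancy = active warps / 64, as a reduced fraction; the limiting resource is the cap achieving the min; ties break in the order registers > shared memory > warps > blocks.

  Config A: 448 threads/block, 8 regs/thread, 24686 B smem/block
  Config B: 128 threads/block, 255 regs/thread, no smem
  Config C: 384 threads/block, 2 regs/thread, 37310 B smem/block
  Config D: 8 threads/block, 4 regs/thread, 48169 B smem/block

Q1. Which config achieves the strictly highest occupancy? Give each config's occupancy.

occupancies: A 7/8, B 1/2, C 3/4, D 1/32

Answer: A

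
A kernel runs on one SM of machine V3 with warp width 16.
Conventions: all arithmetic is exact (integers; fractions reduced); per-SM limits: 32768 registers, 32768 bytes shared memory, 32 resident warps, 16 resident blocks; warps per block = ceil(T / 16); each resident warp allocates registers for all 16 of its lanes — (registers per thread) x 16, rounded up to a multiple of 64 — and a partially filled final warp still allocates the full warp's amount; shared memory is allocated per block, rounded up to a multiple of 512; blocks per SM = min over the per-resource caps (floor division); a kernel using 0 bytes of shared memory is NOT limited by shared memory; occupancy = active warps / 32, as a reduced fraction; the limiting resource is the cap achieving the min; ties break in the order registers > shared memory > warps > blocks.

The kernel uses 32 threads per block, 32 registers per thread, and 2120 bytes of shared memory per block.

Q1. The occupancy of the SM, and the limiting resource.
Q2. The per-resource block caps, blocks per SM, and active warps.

Answer: occupancy 3/4, limited by shared memory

registers: 32 blocks
shared memory: 12 blocks
warps: 16 blocks
blocks: 16 blocks

Answer: 12 blocks, 24 active warps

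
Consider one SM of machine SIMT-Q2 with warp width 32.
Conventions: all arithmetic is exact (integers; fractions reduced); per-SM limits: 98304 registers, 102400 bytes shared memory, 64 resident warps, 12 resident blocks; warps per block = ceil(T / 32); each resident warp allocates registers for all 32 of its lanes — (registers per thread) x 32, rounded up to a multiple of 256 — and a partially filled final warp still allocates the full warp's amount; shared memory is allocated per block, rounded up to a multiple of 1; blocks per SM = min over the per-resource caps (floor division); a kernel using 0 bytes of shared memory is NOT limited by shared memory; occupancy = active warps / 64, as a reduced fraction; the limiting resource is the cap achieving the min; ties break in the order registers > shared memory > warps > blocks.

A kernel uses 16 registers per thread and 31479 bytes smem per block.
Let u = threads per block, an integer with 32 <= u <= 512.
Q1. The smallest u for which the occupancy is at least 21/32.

Answer: u = 417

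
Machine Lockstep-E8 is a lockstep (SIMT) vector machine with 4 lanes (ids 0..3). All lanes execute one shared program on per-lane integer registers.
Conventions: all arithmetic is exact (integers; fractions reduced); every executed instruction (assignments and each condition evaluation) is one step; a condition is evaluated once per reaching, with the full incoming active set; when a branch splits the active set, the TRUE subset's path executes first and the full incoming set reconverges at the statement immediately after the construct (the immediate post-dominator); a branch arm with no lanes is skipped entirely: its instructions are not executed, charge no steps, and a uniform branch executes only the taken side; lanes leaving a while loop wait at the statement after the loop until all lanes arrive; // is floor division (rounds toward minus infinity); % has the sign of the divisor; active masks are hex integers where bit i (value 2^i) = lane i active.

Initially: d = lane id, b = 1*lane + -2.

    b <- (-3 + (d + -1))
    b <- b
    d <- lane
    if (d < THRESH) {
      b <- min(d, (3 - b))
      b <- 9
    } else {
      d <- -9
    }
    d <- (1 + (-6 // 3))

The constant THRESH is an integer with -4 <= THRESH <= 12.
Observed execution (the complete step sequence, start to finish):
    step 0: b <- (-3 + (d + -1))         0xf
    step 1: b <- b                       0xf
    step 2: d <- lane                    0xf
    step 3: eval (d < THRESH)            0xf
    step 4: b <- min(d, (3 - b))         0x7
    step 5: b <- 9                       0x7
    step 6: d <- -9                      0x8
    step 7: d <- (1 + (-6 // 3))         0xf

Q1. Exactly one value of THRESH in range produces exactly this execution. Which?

Answer: THRESH = 3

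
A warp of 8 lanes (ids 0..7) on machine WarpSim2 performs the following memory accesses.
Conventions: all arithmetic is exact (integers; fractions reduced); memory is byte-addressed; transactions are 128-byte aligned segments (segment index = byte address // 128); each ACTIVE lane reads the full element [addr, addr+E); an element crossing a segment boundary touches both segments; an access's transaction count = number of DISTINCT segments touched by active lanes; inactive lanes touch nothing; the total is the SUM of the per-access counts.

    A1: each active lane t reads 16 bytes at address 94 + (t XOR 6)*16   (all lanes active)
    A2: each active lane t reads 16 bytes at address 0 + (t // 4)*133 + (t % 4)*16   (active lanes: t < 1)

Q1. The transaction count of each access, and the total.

A1: 2 transactions
A2: 1 transaction

Answer: 2,1; total 3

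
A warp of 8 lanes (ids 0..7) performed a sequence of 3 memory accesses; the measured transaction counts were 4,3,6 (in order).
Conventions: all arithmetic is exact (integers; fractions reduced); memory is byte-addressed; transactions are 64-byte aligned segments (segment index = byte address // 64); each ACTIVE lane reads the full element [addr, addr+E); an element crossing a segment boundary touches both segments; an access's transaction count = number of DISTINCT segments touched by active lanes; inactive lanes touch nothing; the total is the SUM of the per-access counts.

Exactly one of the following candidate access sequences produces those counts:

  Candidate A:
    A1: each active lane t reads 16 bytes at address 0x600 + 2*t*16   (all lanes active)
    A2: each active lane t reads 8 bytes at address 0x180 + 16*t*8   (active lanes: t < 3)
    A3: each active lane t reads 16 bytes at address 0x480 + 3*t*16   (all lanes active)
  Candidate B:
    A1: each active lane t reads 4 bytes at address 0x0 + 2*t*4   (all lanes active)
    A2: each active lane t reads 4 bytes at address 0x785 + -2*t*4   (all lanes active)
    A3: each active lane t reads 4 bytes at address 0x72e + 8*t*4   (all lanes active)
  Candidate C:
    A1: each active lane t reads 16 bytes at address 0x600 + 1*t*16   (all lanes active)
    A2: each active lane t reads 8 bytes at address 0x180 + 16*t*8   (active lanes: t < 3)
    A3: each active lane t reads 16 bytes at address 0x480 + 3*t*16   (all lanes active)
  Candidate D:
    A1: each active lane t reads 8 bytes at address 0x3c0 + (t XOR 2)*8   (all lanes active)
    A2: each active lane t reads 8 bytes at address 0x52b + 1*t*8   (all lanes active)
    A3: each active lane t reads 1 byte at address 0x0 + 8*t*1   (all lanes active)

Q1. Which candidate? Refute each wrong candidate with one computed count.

B: A1 gives 1 transaction, not 4
C: A1 gives 2 transactions, not 4
D: A1 gives 1 transaction, not 4
A: all counts match (4,3,6)

Answer: A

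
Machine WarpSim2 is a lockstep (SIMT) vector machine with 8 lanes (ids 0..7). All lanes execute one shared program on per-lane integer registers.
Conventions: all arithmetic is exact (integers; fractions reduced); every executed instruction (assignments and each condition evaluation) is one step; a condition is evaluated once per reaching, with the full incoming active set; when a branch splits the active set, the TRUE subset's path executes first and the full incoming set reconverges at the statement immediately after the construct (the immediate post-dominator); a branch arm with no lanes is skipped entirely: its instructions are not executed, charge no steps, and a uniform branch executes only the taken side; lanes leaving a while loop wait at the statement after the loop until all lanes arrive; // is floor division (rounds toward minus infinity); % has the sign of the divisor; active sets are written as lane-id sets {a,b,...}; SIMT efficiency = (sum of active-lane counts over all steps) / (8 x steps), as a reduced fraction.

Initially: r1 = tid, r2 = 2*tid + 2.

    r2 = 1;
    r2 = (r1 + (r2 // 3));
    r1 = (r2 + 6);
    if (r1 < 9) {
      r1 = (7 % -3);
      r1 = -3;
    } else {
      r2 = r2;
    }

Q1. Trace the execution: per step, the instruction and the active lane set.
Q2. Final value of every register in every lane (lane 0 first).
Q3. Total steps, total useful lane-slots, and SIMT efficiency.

step 0: r2 <- 1                      {0,1,2,3,4,5,6,7}
step 1: r2 <- (r1 + (r2 // 3))       {0,1,2,3,4,5,6,7}
step 2: r1 <- (r2 + 6)               {0,1,2,3,4,5,6,7}
step 3: eval (r1 < 9)                {0,1,2,3,4,5,6,7}
step 4: r1 <- (7 % -3)               {0,1,2}
step 5: r1 <- -3                     {0,1,2}
step 6: r2 <- r2                     {3,4,5,6,7}

Answer: 7 steps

r1: -3,-3,-3,9,10,11,12,13
r2: 0,1,2,3,4,5,6,7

steps = 7; useful = 43; efficiency = 43/56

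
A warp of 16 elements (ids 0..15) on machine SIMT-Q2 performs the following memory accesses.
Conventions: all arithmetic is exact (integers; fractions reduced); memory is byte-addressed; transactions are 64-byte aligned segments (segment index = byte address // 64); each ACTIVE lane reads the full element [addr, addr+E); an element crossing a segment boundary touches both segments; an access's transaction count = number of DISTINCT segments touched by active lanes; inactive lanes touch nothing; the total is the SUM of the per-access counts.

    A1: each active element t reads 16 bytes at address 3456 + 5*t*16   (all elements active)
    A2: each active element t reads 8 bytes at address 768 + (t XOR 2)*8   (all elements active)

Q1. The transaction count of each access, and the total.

A1: 16 transactions
A2: 2 transactions

Answer: 16,2; total 18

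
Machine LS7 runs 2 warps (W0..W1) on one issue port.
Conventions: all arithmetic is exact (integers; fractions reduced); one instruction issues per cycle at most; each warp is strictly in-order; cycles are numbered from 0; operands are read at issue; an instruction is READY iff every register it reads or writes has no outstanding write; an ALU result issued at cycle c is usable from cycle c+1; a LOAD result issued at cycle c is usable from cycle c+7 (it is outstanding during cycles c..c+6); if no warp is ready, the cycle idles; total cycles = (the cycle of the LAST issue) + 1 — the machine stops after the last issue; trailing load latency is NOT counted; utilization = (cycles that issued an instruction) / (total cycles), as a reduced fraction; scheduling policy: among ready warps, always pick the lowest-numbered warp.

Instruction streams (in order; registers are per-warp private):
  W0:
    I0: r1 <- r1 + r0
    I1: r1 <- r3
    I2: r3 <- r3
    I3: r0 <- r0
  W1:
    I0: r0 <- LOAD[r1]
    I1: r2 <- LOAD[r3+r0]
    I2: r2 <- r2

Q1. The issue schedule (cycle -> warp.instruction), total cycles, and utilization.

cycle 0: W0.I0
cycle 1: W0.I1
cycle 2: W0.I2
cycle 3: W0.I3
cycle 4: W1.I0
cycle 5: idle
cycle 6: idle
cycle 7: idle
cycle 8: idle
cycle 9: idle
cycle 10: idle
cycle 11: W1.I1
cycle 12: idle
cycle 13: idle
cycle 14: idle
cycle 15: idle
cycle 16: idle
cycle 17: idle
cycle 18: W1.I2

Answer: 19 cycles, utilization 7/19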